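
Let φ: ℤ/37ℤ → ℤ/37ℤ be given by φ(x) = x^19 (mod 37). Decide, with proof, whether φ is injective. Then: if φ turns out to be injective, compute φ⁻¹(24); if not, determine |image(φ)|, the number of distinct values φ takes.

Since 37 is prime, the nonzero elements of ℤ/37ℤ form a cyclic group of order 36.
As gcd(19, 36) = 1, raising to the 19th power is a bijection on this group: if u^19 ≡ v^19 then (uv^{−1})^19 = 1, and the only element of order dividing gcd(19, 36) = 1 is 1, so u = v.
With φ(0) = 0 this makes φ injective on all of ℤ/37ℤ, hence bijective (finite equal-size domain and codomain). In particular φ is injective.
Since φ is injective, we find the preimage of 24. The inverse of x ↦ x^19 on (ℤ/37ℤ)^× is x ↦ x^19, because 19·19 = 361 = 10·36 + 1 ≡ 1 (mod 36) and x^{36} = 1 for x ≠ 0 (Fermat). So φ⁻¹(24) = 24^19 mod 37.
Repeated squaring mod 37: 24^1 ≡ 24, 24^2 ≡ 24² = 576 ≡ 21, 24^4 ≡ 21² = 441 ≡ 34, 24^8 ≡ 34² = 1156 ≡ 9, 24^16 ≡ 9² = 81 ≡ 7. Since 19 = 16 + 2 + 1, 24^19 ≡ 7·21·24: 7·21 = 147 ≡ 36, then 36·24 = 864 ≡ 13. So 24^19 ≡ 13 (mod 37).
Hence φ⁻¹(24) = 13.

13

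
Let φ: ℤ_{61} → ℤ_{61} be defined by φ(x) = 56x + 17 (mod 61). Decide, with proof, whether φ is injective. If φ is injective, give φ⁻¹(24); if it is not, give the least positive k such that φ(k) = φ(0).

If φ(x_1) = φ(x_2), then 56x_1 ≡ 56x_2 (mod 61). Because gcd(56, 61) = 1, we may cancel 56 to get x_1 ≡ x_2 (mod 61).
Thus φ is injective.
We now compute 56⁻¹ mod 61 explicitly. Euclid's algorithm: 61 = 1·56 + 5, 56 = 11·5 + 1; back-substituting gives 1 = 12·56 − 11·61, so 56⁻¹ ≡ 12 (mod 61).
Since φ is injective, we compute φ⁻¹(24): solve 56x + 17 ≡ 24 (mod 61), i.e. 56x ≡ 7 (mod 61).
Multiplying by 56⁻¹ = 12 gives x ≡ 12·7 = 84 = 1·61 + 23 ≡ 23 (mod 61).
Check: φ(23) = 56·23 + 17 = 1305 = 21·61 + 24 ≡ 24 (mod 61).

23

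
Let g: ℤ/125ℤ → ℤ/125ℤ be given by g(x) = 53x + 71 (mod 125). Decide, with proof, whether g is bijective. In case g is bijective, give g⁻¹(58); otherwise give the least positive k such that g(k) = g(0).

If g(a) = g(b), then 53a ≡ 53b (mod 125). Because gcd(53, 125) = 1, we may cancel 53 to get a ≡ b (mod 125).
We now compute 53⁻¹ mod 125 explicitly. Euclid's algorithm: 125 = 2·53 + 19, 53 = 2·19 + 15, 19 = 1·15 + 4, 15 = 3·4 + 3, 4 = 1·3 + 1; back-substituting gives 1 = 92·53 − 39·125, so 53⁻¹ ≡ 92 (mod 125).
For any y ∈ ℤ/125ℤ, x = 92(y − 71) mod 125 satisfies g(x) = 53·92(y − 71) + 71 ≡ y (since 53·92 ≡ 1 mod 125). So every y has a preimage.
Thus g is bijective.
Since g is bijective, we compute g⁻¹(58): solve 53x + 71 ≡ 58 (mod 125), i.e. 53x ≡ 112 (mod 125).
Multiplying by 53⁻¹ = 92 gives x ≡ 92·112 = 10304 = 82·125 + 54 ≡ 54 (mod 125).
Check: g(54) = 53·54 + 71 = 2933 = 23·125 + 58 ≡ 58 (mod 125).

54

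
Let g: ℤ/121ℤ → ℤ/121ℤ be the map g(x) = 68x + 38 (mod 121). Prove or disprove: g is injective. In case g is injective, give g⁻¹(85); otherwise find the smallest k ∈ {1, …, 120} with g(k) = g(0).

By definition, g is injective when g(x_1) = g(x_2) forces x_1 = x_2.
If g(x_1) = g(x_2), then 68x_1 ≡ 68x_2 (mod 121). Because gcd(68, 121) = 1, we may cancel 68 to get x_1 ≡ x_2 (mod 121).
Thus g is injective.
We now compute 68⁻¹ mod 121 explicitly. Euclid's algorithm: 121 = 1·68 + 53, 68 = 1·53 + 15, 53 = 3·15 + 8, 15 = 1·8 + 7, 8 = 1·7 + 1; back-substituting gives 1 = 105·68 − 59·121, so 68⁻¹ ≡ 105 (mod 121).
Since g is injective, we compute g⁻¹(85): solve 68x + 38 ≡ 85 (mod 121), i.e. 68x ≡ 47 (mod 121).
Multiplying by 68⁻¹ = 105 gives x ≡ 105·47 = 4935 = 40·121 + 95 ≡ 95 (mod 121).
Check: g(95) = 68·95 + 38 = 6498 = 53·121 + 85 ≡ 85 (mod 121).

95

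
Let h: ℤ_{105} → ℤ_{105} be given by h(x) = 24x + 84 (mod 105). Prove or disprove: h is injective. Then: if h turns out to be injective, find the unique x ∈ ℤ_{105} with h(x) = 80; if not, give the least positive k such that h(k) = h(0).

We have gcd(24, 105) = 3 > 1. Taking u = 0 and v = 35: h(0) = 84 and h(35) = 24·35 + 84 = 924 ≡ 84 (mod 105).
So h(0) = h(35) while 0 ≠ 35, therefore h is not injective.
Since h is not injective, we find the least positive k with h(k) = h(0): this means 24k ≡ 0 (mod 105), i.e. 105 ∣ 24k. Since gcd(24, 105) = 3, dividing through by 3 this holds exactly when 35 ∣ 8k, and as gcd(8, 35) = 1, exactly when 35 ∣ k.
The smallest positive such k is 35.

35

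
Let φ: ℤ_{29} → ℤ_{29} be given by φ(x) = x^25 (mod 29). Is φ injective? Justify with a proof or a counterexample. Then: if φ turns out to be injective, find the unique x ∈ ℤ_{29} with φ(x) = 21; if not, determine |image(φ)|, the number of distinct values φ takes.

14

Since 29 is prime, the nonzero elements of ℤ_{29} form a cyclic group of order 28.
As gcd(25, 28) = 1, raising to the 25th power is a bijection on this group: if u^25 ≡ v^25 then (uv^{−1})^25 = 1, and the only element of order dividing gcd(25, 28) = 1 is 1, so u = v.
With φ(0) = 0 this makes φ injective on all of ℤ_{29}, hence bijective (finite equal-size domain and codomain). In particular φ is injective.
Since φ is injective, we find the preimage of 21. The inverse of x ↦ x^25 on (ℤ_{29})^× is x ↦ x^9, because 25·9 = 225 = 8·28 + 1 ≡ 1 (mod 28) and x^{28} = 1 for x ≠ 0 (Fermat). So φ⁻¹(21) = 21^9 mod 29.
Repeated squaring mod 29: 21^1 ≡ 21, 21^2 ≡ 21² = 441 ≡ 6, 21^4 ≡ 6² = 36 ≡ 7, 21^8 ≡ 7² = 49 ≡ 20. Since 9 = 8 + 1, 21^9 ≡ 20·21: 20·21 = 420 ≡ 14. So 21^9 ≡ 14 (mod 29).
Hence φ⁻¹(21) = 14.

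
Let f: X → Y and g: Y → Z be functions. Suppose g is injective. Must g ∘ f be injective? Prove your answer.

not injective

No. Take X = {1, 2}, Y = Z = {1, 2, 3, 4}, f(1) = f(2) = 1, and g = identity (injective).
Then (g ∘ f)(1) = (g ∘ f)(2) = 1 with 1 ≠ 2, so g ∘ f is not injective.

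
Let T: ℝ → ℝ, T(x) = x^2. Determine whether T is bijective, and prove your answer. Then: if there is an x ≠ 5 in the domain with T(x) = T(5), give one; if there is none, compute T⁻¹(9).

-5

T(5) = 25 = (−5)^2 = T(−5) (since 2 is even), with 5 ≠ −5. So T is not injective, hence not bijective.
For the follow-up, such an x exists: taking x = −5 ∈ ℝ gives T(−5) = 25 = T(5) with −5 ≠ 5.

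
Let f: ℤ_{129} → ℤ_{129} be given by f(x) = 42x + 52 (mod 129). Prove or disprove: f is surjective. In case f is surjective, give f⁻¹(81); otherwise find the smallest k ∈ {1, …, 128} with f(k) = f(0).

43

Since gcd(42, 129) = 3, we have 42x ≡ 0 (mod 3) for all x, so f(x) ≡ 1 (mod 3).
But 0 ≢ 1 (mod 3), so 0 ∈ ℤ_{129} has no preimage. So f is not surjective.
Since f is not surjective, we find the least positive k with f(k) = f(0): this means 42k ≡ 0 (mod 129), i.e. 129 ∣ 42k. Since gcd(42, 129) = 3, dividing through by 3 this holds exactly when 43 ∣ 14k, and as gcd(14, 43) = 1, exactly when 43 ∣ k.
The smallest positive such k is 43.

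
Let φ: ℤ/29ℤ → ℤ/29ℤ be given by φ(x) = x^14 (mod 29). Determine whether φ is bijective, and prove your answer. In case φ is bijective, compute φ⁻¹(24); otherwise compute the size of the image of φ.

φ(2): Repeated squaring mod 29: 2^1 ≡ 2, 2^2 ≡ 2² = 4, 2^4 ≡ 4² = 16, 2^8 ≡ 16² = 256 ≡ 24. Since 14 = 8 + 4 + 2, 2^14 ≡ 24·16·4: 24·16 = 384 ≡ 7, then 7·4 = 28. So 2^14 ≡ 28 (mod 29).
φ(3): Repeated squaring mod 29: 3^1 ≡ 3, 3^2 ≡ 3² = 9, 3^4 ≡ 9² = 81 ≡ 23, 3^8 ≡ 23² = 529 ≡ 7. Since 14 = 8 + 4 + 2, 3^14 ≡ 7·23·9: 7·23 = 161 ≡ 16, then 16·9 = 144 ≡ 28. So 3^14 ≡ 28 (mod 29).
So φ(2) = φ(3) = 28 while 2 ≠ 3, hence φ is not injective, hence not bijective.
Since φ is not bijective, we determine |image(φ)|. Computing x^14 mod 29 for each x (by repeated squaring, reducing mod 29 at every step), the values φ(0), φ(1), …, φ(28) are: 0, 1, 28, 28, 1, 1, 1, 1, 28, 1, 28, 28, 28, 1, 28, 28, 1, 28, 28, 28, 1, 28, 1, 1, 1, 1, 28, 28, 1.
The distinct values are {0, 1, 28}; there are 3 of them.

3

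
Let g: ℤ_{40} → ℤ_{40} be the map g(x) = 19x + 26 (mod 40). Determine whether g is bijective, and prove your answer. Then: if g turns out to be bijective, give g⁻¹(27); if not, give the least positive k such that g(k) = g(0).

If g(u) = g(v), then 19u ≡ 19v (mod 40). Because gcd(19, 40) = 1, we may cancel 19 to get u ≡ v (mod 40).
We now compute 19⁻¹ mod 40 explicitly. Euclid's algorithm: 40 = 2·19 + 2, 19 = 9·2 + 1; back-substituting gives 1 = 19·19 − 9·40, so 19⁻¹ ≡ 19 (mod 40).
For any y ∈ ℤ_{40}, x = 19(y − 26) mod 40 satisfies g(x) = 19·19(y − 26) + 26 ≡ y (since 19·19 ≡ 1 mod 40). So every y has a preimage.
Thus g is bijective.
Since g is bijective, we compute g⁻¹(27): solve 19x + 26 ≡ 27 (mod 40), i.e. 19x ≡ 1 (mod 40).
Multiplying by 19⁻¹ = 19 gives x ≡ 19·1 = 19 ≡ 19 (mod 40).
Check: g(19) = 19·19 + 26 = 387 = 9·40 + 27 ≡ 27 (mod 40).

19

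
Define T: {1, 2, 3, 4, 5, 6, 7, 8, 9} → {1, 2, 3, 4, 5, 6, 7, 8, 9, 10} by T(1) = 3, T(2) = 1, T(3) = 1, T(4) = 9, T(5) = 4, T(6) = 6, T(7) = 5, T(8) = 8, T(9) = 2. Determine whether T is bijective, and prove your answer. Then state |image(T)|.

T(2) = 1 = T(3) with 2 ≠ 3, so T is not injective, hence not bijective.
The image of T is {1, 2, 3, 4, 5, 6, 8, 9}, which has 8 elements.

8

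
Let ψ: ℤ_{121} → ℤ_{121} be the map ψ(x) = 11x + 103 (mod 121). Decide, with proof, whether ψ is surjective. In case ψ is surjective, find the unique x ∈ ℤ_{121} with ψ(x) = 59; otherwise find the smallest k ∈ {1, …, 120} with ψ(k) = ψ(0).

11

Since gcd(11, 121) = 11, we have 11x ≡ 0 (mod 11) for all x, so ψ(x) ≡ 4 (mod 11).
But 0 ≢ 4 (mod 11), so 0 ∈ ℤ_{121} has no preimage. Thus ψ is not surjective.
Since ψ is not surjective, we find the least positive k with ψ(k) = ψ(0): this means 11k ≡ 0 (mod 121), i.e. 121 ∣ 11k. Since gcd(11, 121) = 11, dividing through by 11 this holds exactly when 11 ∣ k.
The smallest positive such k is 11.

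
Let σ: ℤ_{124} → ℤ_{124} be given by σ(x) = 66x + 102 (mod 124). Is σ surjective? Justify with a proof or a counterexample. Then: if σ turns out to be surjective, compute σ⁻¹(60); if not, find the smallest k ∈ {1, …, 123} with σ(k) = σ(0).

62

Recall that surjectivity means every element of the codomain has a preimage under σ.
Since gcd(66, 124) = 2, we have 66x ≡ 0 (mod 2) for all x, so σ(x) ≡ 0 (mod 2).
But 1 ≢ 0 (mod 2), so 1 ∈ ℤ_{124} has no preimage. Thus σ is not surjective.
Since σ is not surjective, we find the least positive k with σ(k) = σ(0): this means 66k ≡ 0 (mod 124), i.e. 124 ∣ 66k. Since gcd(66, 124) = 2, dividing through by 2 this holds exactly when 62 ∣ 33k, and as gcd(33, 62) = 1, exactly when 62 ∣ k.
The smallest positive such k is 62.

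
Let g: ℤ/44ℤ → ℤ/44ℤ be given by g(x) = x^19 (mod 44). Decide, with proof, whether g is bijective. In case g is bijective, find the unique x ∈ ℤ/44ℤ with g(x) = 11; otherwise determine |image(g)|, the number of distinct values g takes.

g(0) = 0^19 = 0.
g(22): Repeated squaring mod 44: 22^1 ≡ 22, 22^2 ≡ 22² = 484 ≡ 0, 22^4 ≡ 0² = 0, 22^8 ≡ 0² = 0, 22^16 ≡ 0² = 0. Since 19 = 16 + 2 + 1, 22^19 ≡ 0·0·22: 0·0 = 0, then 0·22 = 0. So 22^19 ≡ 0 (mod 44).
So g(0) = g(22) = 0 while 0 ≠ 22, so g is not injective, hence not bijective.
Since g is not bijective, we determine |image(g)|. Computing x^19 mod 44 for each x (by repeated squaring, reducing mod 44 at every step), the values g(0), g(1), …, g(43) are: 0, 1, 28, 15, 36, 9, 24, 19, 40, 5, 32, 11, 12, 17, 4, 3, 20, 13, 8, 7, 16, 21, 0, 23, 28, 37, 36, 31, 24, 41, 40, 27, 32, 33, 12, 39, 4, 25, 20, 35, 8, 29, 16, 43.
The distinct values are {0, 1, 3, 4, 5, 7, 8, 9, 11, 12, 13, 15, 16, 17, 19, 20, 21, 23, 24, 25, 27, 28, 29, 31, 32, 33, 35, 36, 37, 39, 40, 41, 43}; there are 33 of them.

33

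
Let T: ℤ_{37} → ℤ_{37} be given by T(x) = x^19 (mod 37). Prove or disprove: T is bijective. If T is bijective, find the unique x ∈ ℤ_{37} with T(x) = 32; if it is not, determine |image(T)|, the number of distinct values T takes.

5

Since 37 is prime, the nonzero elements of ℤ_{37} form a cyclic group of order 36.
As gcd(19, 36) = 1, raising to the 19th power is a bijection on this group: if s^19 ≡ t^19 then (st^{−1})^19 = 1, and the only element of order dividing gcd(19, 36) = 1 is 1, so s = t.
With T(0) = 0 this makes T injective on all of ℤ_{37}, hence bijective (finite equal-size domain and codomain). In particular T is bijective.
Since T is bijective, we find the preimage of 32. The inverse of x ↦ x^19 on (ℤ_{37})^× is x ↦ x^19, because 19·19 = 361 = 10·36 + 1 ≡ 1 (mod 36) and x^{36} = 1 for x ≠ 0 (Fermat). So T⁻¹(32) = 32^19 mod 37.
Repeated squaring mod 37: 32^1 ≡ 32, 32^2 ≡ 32² = 1024 ≡ 25, 32^4 ≡ 25² = 625 ≡ 33, 32^8 ≡ 33² = 1089 ≡ 16, 32^16 ≡ 16² = 256 ≡ 34. Since 19 = 16 + 2 + 1, 32^19 ≡ 34·25·32: 34·25 = 850 ≡ 36, then 36·32 = 1152 ≡ 5. So 32^19 ≡ 5 (mod 37).
Hence T⁻¹(32) = 5.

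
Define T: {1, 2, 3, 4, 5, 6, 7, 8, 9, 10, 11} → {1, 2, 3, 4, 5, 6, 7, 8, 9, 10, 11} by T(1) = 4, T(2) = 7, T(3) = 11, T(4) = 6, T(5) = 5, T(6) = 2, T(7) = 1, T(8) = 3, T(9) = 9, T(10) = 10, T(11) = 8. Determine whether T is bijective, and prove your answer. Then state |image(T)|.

11

The values 4, 7, 11, 6, 5, 2, 1, 3, 9, 10, 8 are a permutation of {1, 2, 3, 4, 5, 6, 7, 8, 9, 10, 11}: each element appears exactly once.
So T is injective and surjective, hence bijective.
The image of T is {1, 2, 3, 4, 5, 6, 7, 8, 9, 10, 11}, which has 11 elements.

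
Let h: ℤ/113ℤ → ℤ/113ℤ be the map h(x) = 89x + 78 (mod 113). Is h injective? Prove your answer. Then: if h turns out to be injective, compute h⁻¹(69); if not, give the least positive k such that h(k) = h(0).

Recall: h is injective when h(a) = h(b) forces a = b.
If h(a) = h(b), then 89a ≡ 89b (mod 113). Because gcd(89, 113) = 1, we may cancel 89 to get a ≡ b (mod 113).
Hence h is injective.
We now compute 89⁻¹ mod 113 explicitly. Euclid's algorithm: 113 = 1·89 + 24, 89 = 3·24 + 17, 24 = 1·17 + 7, 17 = 2·7 + 3, 7 = 2·3 + 1; back-substituting gives 1 = 80·89 − 63·113, so 89⁻¹ ≡ 80 (mod 113).
Since h is injective, we compute h⁻¹(69): solve 89x + 78 ≡ 69 (mod 113), i.e. 89x ≡ 104 (mod 113).
Multiplying by 89⁻¹ = 80 gives x ≡ 80·104 = 8320 = 73·113 + 71 ≡ 71 (mod 113).
Check: h(71) = 89·71 + 78 = 6397 = 56·113 + 69 ≡ 69 (mod 113).

71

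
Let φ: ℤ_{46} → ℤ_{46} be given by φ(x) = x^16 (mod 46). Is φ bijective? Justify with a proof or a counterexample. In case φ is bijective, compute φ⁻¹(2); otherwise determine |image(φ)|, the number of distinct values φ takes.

φ(22): Repeated squaring mod 46: 22^1 ≡ 22, 22^2 ≡ 22² = 484 ≡ 24, 22^4 ≡ 24² = 576 ≡ 24, 22^8 ≡ 24² = 576 ≡ 24, 22^16 ≡ 24² = 576 ≡ 24. So 22^16 ≡ 24 (mod 46).
φ(24): Repeated squaring mod 46: 24^1 ≡ 24, 24^2 ≡ 24² = 576 ≡ 24, 24^4 ≡ 24² = 576 ≡ 24, 24^8 ≡ 24² = 576 ≡ 24, 24^16 ≡ 24² = 576 ≡ 24. So 24^16 ≡ 24 (mod 46).
So φ(22) = φ(24) = 24 while 22 ≠ 24, therefore φ is not injective, hence not bijective.
Since φ is not bijective, we determine |image(φ)|. Computing x^16 mod 46 for each x (by repeated squaring, reducing mod 46 at every step), the values φ(0), φ(1), …, φ(45) are: 0, 1, 32, 13, 12, 3, 2, 29, 16, 31, 4, 41, 18, 27, 8, 39, 6, 25, 26, 35, 36, 9, 24, 23, 24, 9, 36, 35, 26, 25, 6, 39, 8, 27, 18, 41, 4, 31, 16, 29, 2, 3, 12, 13, 32, 1.
The distinct values are {0, 1, 2, 3, 4, 6, 8, 9, 12, 13, 16, 18, 23, 24, 25, 26, 27, 29, 31, 32, 35, 36, 39, 41}; there are 24 of them.

24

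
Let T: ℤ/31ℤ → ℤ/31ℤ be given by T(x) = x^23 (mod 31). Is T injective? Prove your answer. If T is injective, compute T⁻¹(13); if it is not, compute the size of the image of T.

17

Since 31 is prime, the nonzero elements of ℤ/31ℤ form a cyclic group of order 30.
As gcd(23, 30) = 1, raising to the 23rd power is a bijection on this group: if s^23 ≡ t^23 then (st^{−1})^23 = 1, and the only element of order dividing gcd(23, 30) = 1 is 1, so s = t.
With T(0) = 0 this makes T injective on all of ℤ/31ℤ, hence bijective (finite equal-size domain and codomain). In particular T is injective.
Since T is injective, we find the preimage of 13. The inverse of x ↦ x^23 on (ℤ/31ℤ)^× is x ↦ x^17, because 23·17 = 391 = 13·30 + 1 ≡ 1 (mod 30) and x^{30} = 1 for x ≠ 0 (Fermat). So T⁻¹(13) = 13^17 mod 31.
Repeated squaring mod 31: 13^1 ≡ 13, 13^2 ≡ 13² = 169 ≡ 14, 13^4 ≡ 14² = 196 ≡ 10, 13^8 ≡ 10² = 100 ≡ 7, 13^16 ≡ 7² = 49 ≡ 18. Since 17 = 16 + 1, 13^17 ≡ 18·13: 18·13 = 234 ≡ 17. So 13^17 ≡ 17 (mod 31).
Hence T⁻¹(13) = 17.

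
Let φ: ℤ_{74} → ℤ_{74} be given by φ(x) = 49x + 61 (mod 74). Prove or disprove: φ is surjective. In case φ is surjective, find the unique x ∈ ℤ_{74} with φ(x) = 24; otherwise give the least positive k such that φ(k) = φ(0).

By definition, surjectivity means every element of the codomain has a preimage under φ.
Since gcd(49, 74) = 1, 49 is invertible modulo 74. Euclid's algorithm: 74 = 1·49 + 25, 49 = 1·25 + 24, 25 = 1·24 + 1; back-substituting gives 1 = 71·49 − 47·74, so 49⁻¹ ≡ 71 (mod 74).
For any y ∈ ℤ_{74}, x = 71(y − 61) mod 74 satisfies φ(x) = 49·71(y − 61) + 61 ≡ y (since 49·71 ≡ 1 mod 74). So every y has a preimage.
So φ is surjective.
Since φ is surjective, we compute φ⁻¹(24): solve 49x + 61 ≡ 24 (mod 74), i.e. 49x ≡ 37 (mod 74).
Multiplying by 49⁻¹ = 71 gives x ≡ 71·37 = 2627 = 35·74 + 37 ≡ 37 (mod 74).
Check: φ(37) = 49·37 + 61 = 1874 = 25·74 + 24 ≡ 24 (mod 74).

37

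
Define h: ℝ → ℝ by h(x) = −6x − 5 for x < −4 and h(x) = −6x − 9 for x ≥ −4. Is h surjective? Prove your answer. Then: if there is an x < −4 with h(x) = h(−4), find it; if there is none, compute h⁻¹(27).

Both pieces are strictly decreasing (slopes −6 and −6), so each is injective on its own interval.
The left piece maps (−∞, −4) onto (19, ∞); the right piece maps [−4, ∞) onto (−∞, 15].
The union (19, ∞) ∪ (−∞, 15] omits the interval between 19 and 15; in particular 19 has no preimage. So h is not surjective.
Because the two images are disjoint, no x < −4 has h(x) = h(−4), so we compute h⁻¹(27): 27 lies in (19, ∞), so solve −6x − 5 = 27: x = (27 + 5)/(−6) = −16/3.

-16/3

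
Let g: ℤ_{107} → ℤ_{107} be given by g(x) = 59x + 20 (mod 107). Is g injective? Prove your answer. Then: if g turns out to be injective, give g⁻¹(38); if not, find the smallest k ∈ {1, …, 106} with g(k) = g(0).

Suppose g(s) = g(t) in ℤ_{107}. Then 59s + 20 ≡ 59t + 20 (mod 107), therefore 59(s − t) ≡ 0 (mod 107).
Since gcd(59, 107) = 1, 59 is invertible modulo 107, so s − t ≡ 0 (mod 107), i.e. s = t.
Therefore g is injective.
We now compute 59⁻¹ mod 107 explicitly. Euclid's algorithm: 107 = 1·59 + 48, 59 = 1·48 + 11, 48 = 4·11 + 4, 11 = 2·4 + 3, 4 = 1·3 + 1; back-substituting gives 1 = 78·59 − 43·107, so 59⁻¹ ≡ 78 (mod 107).
Since g is injective, we find g⁻¹(38): we need 59x ≡ 38 − 20 ≡ 18 (mod 107). Using 59⁻¹ = 78: x ≡ 78·18 = 1404 = 13·107 + 13, so x = 13.
Check: g(13) = 59·13 + 20 = 787 = 7·107 + 38 ≡ 38 (mod 107).

13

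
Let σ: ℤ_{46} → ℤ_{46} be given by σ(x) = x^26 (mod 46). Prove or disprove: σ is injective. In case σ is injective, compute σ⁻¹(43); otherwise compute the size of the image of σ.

σ(22): Repeated squaring mod 46: 22^1 ≡ 22, 22^2 ≡ 22² = 484 ≡ 24, 22^4 ≡ 24² = 576 ≡ 24, 22^8 ≡ 24² = 576 ≡ 24, 22^16 ≡ 24² = 576 ≡ 24. Since 26 = 16 + 8 + 2, 22^26 ≡ 24·24·24: 24·24 = 576 ≡ 24, then 24·24 = 576 ≡ 24. So 22^26 ≡ 24 (mod 46).
σ(24): Repeated squaring mod 46: 24^1 ≡ 24, 24^2 ≡ 24² = 576 ≡ 24, 24^4 ≡ 24² = 576 ≡ 24, 24^8 ≡ 24² = 576 ≡ 24, 24^16 ≡ 24² = 576 ≡ 24. Since 26 = 16 + 8 + 2, 24^26 ≡ 24·24·24: 24·24 = 576 ≡ 24, then 24·24 = 576 ≡ 24. So 24^26 ≡ 24 (mod 46).
So σ(22) = σ(24) = 24 while 22 ≠ 24, hence σ is not injective.
Since σ is not injective, we determine |image(σ)|. Computing x^26 mod 46 for each x (by repeated squaring, reducing mod 46 at every step), the values σ(0), σ(1), …, σ(45) are: 0, 1, 16, 35, 26, 27, 8, 9, 2, 29, 18, 13, 36, 41, 6, 25, 32, 31, 4, 3, 12, 39, 24, 23, 24, 39, 12, 3, 4, 31, 32, 25, 6, 41, 36, 13, 18, 29, 2, 9, 8, 27, 26, 35, 16, 1.
The distinct values are {0, 1, 2, 3, 4, 6, 8, 9, 12, 13, 16, 18, 23, 24, 25, 26, 27, 29, 31, 32, 35, 36, 39, 41}; there are 24 of them.

24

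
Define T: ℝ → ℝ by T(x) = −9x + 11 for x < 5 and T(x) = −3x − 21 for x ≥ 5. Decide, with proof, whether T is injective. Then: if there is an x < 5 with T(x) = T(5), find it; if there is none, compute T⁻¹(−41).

Both pieces are strictly decreasing (slopes −9 and −3), so each is injective on its own interval.
The left piece maps (−∞, 5) onto (−34, ∞); the right piece maps [5, ∞) onto (−∞, −36].
These images are disjoint, so no value is attained by both pieces. Therefore T is injective.
Because the two images are disjoint, no x < 5 has T(x) = T(5), so we compute T⁻¹(−41): −41 lies in (−∞, −36], so solve −3x − 21 = −41: x = (−41 + 21)/(−3) = 20/3.

20/3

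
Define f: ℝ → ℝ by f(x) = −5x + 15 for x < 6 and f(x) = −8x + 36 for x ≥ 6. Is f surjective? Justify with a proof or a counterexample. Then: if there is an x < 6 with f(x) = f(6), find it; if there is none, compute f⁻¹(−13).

Both pieces are strictly decreasing (slopes −5 and −8), so each is injective on its own interval.
The left piece maps (−∞, 6) onto (−15, ∞); the right piece maps [6, ∞) onto (−∞, −12].
The union (−15, ∞) ∪ (−∞, −12] covers ℝ, so f is surjective.
For the follow-up: the images overlap, so an x < 6 with f(x) = f(6) exists. f(6) = −12; solving −5x + 15 = −12 for x < 6 gives x = (−12 − 15)/(−5) = 27/5.

27/5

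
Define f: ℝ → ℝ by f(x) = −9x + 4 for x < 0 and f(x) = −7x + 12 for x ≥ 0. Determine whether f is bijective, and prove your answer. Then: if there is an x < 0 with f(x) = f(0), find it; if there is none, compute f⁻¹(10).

-8/9

Both pieces are strictly decreasing (slopes −9 and −7), so each is injective on its own interval.
The left piece maps (−∞, 0) onto (4, ∞); the right piece maps [0, ∞) onto (−∞, 12].
These images overlap. In particular f(0) = 12 (right piece), and solving −9x + 4 = 12 on the left piece gives x = −8/9 < 0.
So f(−8/9) = f(0) with −8/9 ≠ 0, and f is not injective, hence not bijective. This x = −8/9 is the requested value below 0.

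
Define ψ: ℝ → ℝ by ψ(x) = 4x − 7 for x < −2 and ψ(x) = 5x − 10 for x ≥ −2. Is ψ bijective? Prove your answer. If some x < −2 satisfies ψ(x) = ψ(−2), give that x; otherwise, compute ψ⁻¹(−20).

Both pieces are strictly increasing (slopes 4 and 5), so each is injective on its own interval.
The left piece maps (−∞, −2) onto (−∞, −15); the right piece maps [−2, ∞) onto [−20, ∞).
These images overlap. In particular ψ(−2) = −20 (right piece), and solving 4x − 7 = −20 on the left piece gives x = −13/4 < −2.
So ψ(−13/4) = ψ(−2) with −13/4 ≠ −2, and ψ is not injective, hence not bijective. This x = −13/4 is the requested value below −2.

-13/4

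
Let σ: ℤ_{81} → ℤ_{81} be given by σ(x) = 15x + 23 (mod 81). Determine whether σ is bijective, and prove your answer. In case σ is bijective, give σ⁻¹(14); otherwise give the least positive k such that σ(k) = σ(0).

Recall that injectivity means: for all x_1, x_2 in the domain, σ(x_1) = σ(x_2) implies x_1 = x_2.
We have gcd(15, 81) = 3 > 1. Taking x_1 = 0 and x_2 = 27: σ(0) = 23 and σ(27) = 15·27 + 23 = 428 ≡ 23 (mod 81).
So σ(0) = σ(27) while 0 ≠ 27, thus σ is not injective, hence not bijective.
Since σ is not bijective, we find the least positive k with σ(k) = σ(0): this means 15k ≡ 0 (mod 81), i.e. 81 ∣ 15k. Since gcd(15, 81) = 3, dividing through by 3 this holds exactly when 27 ∣ 5k, and as gcd(5, 27) = 1, exactly when 27 ∣ k.
The smallest positive such k is 27.

27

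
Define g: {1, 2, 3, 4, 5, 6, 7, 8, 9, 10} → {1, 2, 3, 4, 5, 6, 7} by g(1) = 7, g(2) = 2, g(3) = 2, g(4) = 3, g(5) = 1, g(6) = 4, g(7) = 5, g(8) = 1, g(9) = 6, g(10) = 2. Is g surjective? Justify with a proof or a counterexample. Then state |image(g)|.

7

Every element of the codomain has a preimage: 1 = g(5), 2 = g(2), 3 = g(4), 4 = g(6), 5 = g(7), 6 = g(9), 7 = g(1).
So g is surjective.
The image of g is {1, 2, 3, 4, 5, 6, 7}, which has 7 elements.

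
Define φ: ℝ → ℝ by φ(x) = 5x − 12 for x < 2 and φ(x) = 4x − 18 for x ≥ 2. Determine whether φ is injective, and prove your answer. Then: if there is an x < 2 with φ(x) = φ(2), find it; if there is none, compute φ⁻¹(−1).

2/5

Both pieces are strictly increasing (slopes 5 and 4), so each is injective on its own interval.
The left piece maps (−∞, 2) onto (−∞, −2); the right piece maps [2, ∞) onto [−10, ∞).
These images overlap. In particular φ(2) = −10 (right piece), and solving 5x − 12 = −10 on the left piece gives x = 2/5 < 2.
So φ(2/5) = φ(2) with 2/5 ≠ 2, and φ is not injective. This x = 2/5 is the requested value below 2.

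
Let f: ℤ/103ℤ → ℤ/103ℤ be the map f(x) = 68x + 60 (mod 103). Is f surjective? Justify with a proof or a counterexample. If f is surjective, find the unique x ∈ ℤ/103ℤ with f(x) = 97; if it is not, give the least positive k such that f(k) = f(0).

99

Since gcd(68, 103) = 1, 68 is invertible modulo 103. Euclid's algorithm: 103 = 1·68 + 35, 68 = 1·35 + 33, 35 = 1·33 + 2, 33 = 16·2 + 1; back-substituting gives 1 = 50·68 − 33·103, so 68⁻¹ ≡ 50 (mod 103).
Then y ↦ 50(y − 60) is a two-sided inverse to f, so every y ∈ ℤ/103ℤ has a preimage.
Hence f is surjective.
Since f is surjective, we find f⁻¹(97): we need 68x ≡ 97 − 60 ≡ 37 (mod 103). Using 68⁻¹ = 50: x ≡ 50·37 = 1850 = 17·103 + 99, so x = 99.
Check: f(99) = 68·99 + 60 = 6792 = 65·103 + 97 ≡ 97 (mod 103).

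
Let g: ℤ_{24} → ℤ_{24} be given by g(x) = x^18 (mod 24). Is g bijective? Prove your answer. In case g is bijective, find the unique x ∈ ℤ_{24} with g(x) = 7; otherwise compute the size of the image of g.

4

g(2): Repeated squaring mod 24: 2^1 ≡ 2, 2^2 ≡ 2² = 4, 2^4 ≡ 4² = 16, 2^8 ≡ 16² = 256 ≡ 16, 2^16 ≡ 16² = 256 ≡ 16. Since 18 = 16 + 2, 2^18 ≡ 16·4: 16·4 = 64 ≡ 16. So 2^18 ≡ 16 (mod 24).
g(4): Repeated squaring mod 24: 4^1 ≡ 4, 4^2 ≡ 4² = 16, 4^4 ≡ 16² = 256 ≡ 16, 4^8 ≡ 16² = 256 ≡ 16, 4^16 ≡ 16² = 256 ≡ 16. Since 18 = 16 + 2, 4^18 ≡ 16·16: 16·16 = 256 ≡ 16. So 4^18 ≡ 16 (mod 24).
So g(2) = g(4) = 16 while 2 ≠ 4, hence g is not injective, hence not bijective.
Since g is not bijective, we determine |image(g)|. Computing x^18 mod 24 for each x (by repeated squaring, reducing mod 24 at every step), the values g(0), g(1), …, g(23) are: 0, 1, 16, 9, 16, 1, 0, 1, 16, 9, 16, 1, 0, 1, 16, 9, 16, 1, 0, 1, 16, 9, 16, 1.
The distinct values are {0, 1, 9, 16}; there are 4 of them.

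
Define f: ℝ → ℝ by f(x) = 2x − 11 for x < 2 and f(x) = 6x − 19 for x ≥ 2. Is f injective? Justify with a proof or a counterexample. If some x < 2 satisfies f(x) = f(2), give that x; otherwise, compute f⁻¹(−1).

Both pieces are strictly increasing (slopes 2 and 6), so each is injective on its own interval.
The left piece maps (−∞, 2) onto (−∞, −7); the right piece maps [2, ∞) onto [−7, ∞).
These images are disjoint, so no value is attained by both pieces. Thus f is injective.
Because the two images are disjoint, no x < 2 has f(x) = f(2), so we compute f⁻¹(−1): −1 lies in [−7, ∞), so solve 6x − 19 = −1: x = (−1 + 19)/6 = 3.

3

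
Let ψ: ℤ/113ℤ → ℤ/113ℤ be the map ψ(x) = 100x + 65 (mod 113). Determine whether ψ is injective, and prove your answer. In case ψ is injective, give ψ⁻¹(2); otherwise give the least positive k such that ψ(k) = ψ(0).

57

By definition, ψ is injective if ψ(u) = ψ(v) implies u = v.
Suppose ψ(u) = ψ(v) in ℤ/113ℤ. Then 100u + 65 ≡ 100v + 65 (mod 113), so 100(u − v) ≡ 0 (mod 113).
Since gcd(100, 113) = 1, 100 is invertible modulo 113, therefore u − v ≡ 0 (mod 113), i.e. u = v.
So ψ is injective.
We now compute 100⁻¹ mod 113 explicitly. Euclid's algorithm: 113 = 1·100 + 13, 100 = 7·13 + 9, 13 = 1·9 + 4, 9 = 2·4 + 1; back-substituting gives 1 = 26·100 − 23·113, so 100⁻¹ ≡ 26 (mod 113).
Since ψ is injective, we compute ψ⁻¹(2): solve 100x + 65 ≡ 2 (mod 113), i.e. 100x ≡ 50 (mod 113).
Multiplying by 100⁻¹ = 26 gives x ≡ 26·50 = 1300 = 11·113 + 57 ≡ 57 (mod 113).
Check: ψ(57) = 100·57 + 65 = 5765 = 51·113 + 2 ≡ 2 (mod 113).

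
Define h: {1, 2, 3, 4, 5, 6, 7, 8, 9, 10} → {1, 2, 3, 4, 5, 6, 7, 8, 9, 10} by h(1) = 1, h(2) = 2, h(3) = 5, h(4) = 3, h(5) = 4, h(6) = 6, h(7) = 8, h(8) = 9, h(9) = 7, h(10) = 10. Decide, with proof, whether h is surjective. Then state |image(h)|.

Every element of the codomain has a preimage: 1 = h(1), 2 = h(2), 3 = h(4), 4 = h(5), 5 = h(3), 6 = h(6), 7 = h(9), 8 = h(7), 9 = h(8), 10 = h(10).
Hence h is surjective.
The image of h is {1, 2, 3, 4, 5, 6, 7, 8, 9, 10}, which has 10 elements.

10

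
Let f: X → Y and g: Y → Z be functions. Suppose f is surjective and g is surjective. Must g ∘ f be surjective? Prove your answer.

Let c ∈ Z. Since g is surjective, there is b ∈ Y with g(b) = c. Since f is surjective, there is a ∈ X with f(a) = b.
Then (g ∘ f)(a) = g(b) = c. So g ∘ f is surjective.

surjective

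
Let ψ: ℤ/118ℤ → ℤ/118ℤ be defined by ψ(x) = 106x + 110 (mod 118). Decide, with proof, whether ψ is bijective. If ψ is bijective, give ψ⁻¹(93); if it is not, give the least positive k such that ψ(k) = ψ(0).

59

Recall that ψ is injective if ψ(a) = ψ(b) implies a = b.
We have gcd(106, 118) = 2 > 1. Taking a = 0 and b = 59: ψ(0) = 110 and ψ(59) = 106·59 + 110 = 6364 ≡ 110 (mod 118).
So ψ(0) = ψ(59) while 0 ≠ 59, so ψ is not injective, hence not bijective.
Since ψ is not bijective, we find the least positive k with ψ(k) = ψ(0): this means 106k ≡ 0 (mod 118), i.e. 118 ∣ 106k. Since gcd(106, 118) = 2, dividing through by 2 this holds exactly when 59 ∣ 53k, and as gcd(53, 59) = 1, exactly when 59 ∣ k.
The smallest positive such k is 59.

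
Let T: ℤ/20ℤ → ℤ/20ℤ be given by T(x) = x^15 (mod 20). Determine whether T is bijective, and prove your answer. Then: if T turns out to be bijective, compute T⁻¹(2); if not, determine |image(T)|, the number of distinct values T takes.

15

T(0) = 0^15 = 0.
T(10): Repeated squaring mod 20: 10^1 ≡ 10, 10^2 ≡ 10² = 100 ≡ 0, 10^4 ≡ 0² = 0, 10^8 ≡ 0² = 0. Since 15 = 8 + 4 + 2 + 1, 10^15 ≡ 0·0·0·10: 0·0 = 0, then 0·0 = 0, then 0·10 = 0. So 10^15 ≡ 0 (mod 20).
So T(0) = T(10) = 0 while 0 ≠ 10, so T is not injective, hence not bijective.
Since T is not bijective, we determine |image(T)|. Computing x^15 mod 20 for each x (by repeated squaring, reducing mod 20 at every step), the values T(0), T(1), …, T(19) are: 0, 1, 8, 7, 4, 5, 16, 3, 12, 9, 0, 11, 8, 17, 4, 15, 16, 13, 12, 19.
The distinct values are {0, 1, 3, 4, 5, 7, 8, 9, 11, 12, 13, 15, 16, 17, 19}; there are 15 of them.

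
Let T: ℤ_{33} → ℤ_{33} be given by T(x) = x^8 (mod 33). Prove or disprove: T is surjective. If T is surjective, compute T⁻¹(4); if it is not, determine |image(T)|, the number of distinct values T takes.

12

T(4): Repeated squaring mod 33: 4^1 ≡ 4, 4^2 ≡ 4² = 16, 4^4 ≡ 16² = 256 ≡ 25, 4^8 ≡ 25² = 625 ≡ 31. So 4^8 ≡ 31 (mod 33).
T(7): Repeated squaring mod 33: 7^1 ≡ 7, 7^2 ≡ 7² = 49 ≡ 16, 7^4 ≡ 16² = 256 ≡ 25, 7^8 ≡ 25² = 625 ≡ 31. So 7^8 ≡ 31 (mod 33).
So T(4) = T(7) = 31 while 4 ≠ 7, thus T is not injective.
A non-injective map from the 33-element set ℤ_{33} to itself takes at most 32 distinct values, so it cannot be surjective. Thus T is not surjective.
Since T is not surjective, we determine |image(T)|. Computing x^8 mod 33 for each x (by repeated squaring, reducing mod 33 at every step), the values T(0), T(1), …, T(32) are: 0, 1, 25, 27, 31, 4, 15, 31, 16, 3, 1, 22, 12, 25, 16, 9, 4, 4, 9, 16, 25, 12, 22, 1, 3, 16, 31, 15, 4, 31, 27, 25, 1.
The distinct values are {0, 1, 3, 4, 9, 12, 15, 16, 22, 25, 27, 31}; there are 12 of them.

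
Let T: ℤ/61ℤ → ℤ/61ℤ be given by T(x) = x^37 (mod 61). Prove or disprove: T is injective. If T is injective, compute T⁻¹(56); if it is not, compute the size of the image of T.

22

Since 61 is prime, the nonzero elements of ℤ/61ℤ form a cyclic group of order 60.
As gcd(37, 60) = 1, raising to the 37th power is a bijection on this group: if s^37 ≡ t^37 then (st^{−1})^37 = 1, and the only element of order dividing gcd(37, 60) = 1 is 1, so s = t.
With T(0) = 0 this makes T injective on all of ℤ/61ℤ, hence bijective (finite equal-size domain and codomain). In particular T is injective.
Since T is injective, we find the preimage of 56. The inverse of x ↦ x^37 on (ℤ/61ℤ)^× is x ↦ x^13, because 37·13 = 481 = 8·60 + 1 ≡ 1 (mod 60) and x^{60} = 1 for x ≠ 0 (Fermat). So T⁻¹(56) = 56^13 mod 61.
Repeated squaring mod 61: 56^1 ≡ 56, 56^2 ≡ 56² = 3136 ≡ 25, 56^4 ≡ 25² = 625 ≡ 15, 56^8 ≡ 15² = 225 ≡ 42. Since 13 = 8 + 4 + 1, 56^13 ≡ 42·15·56: 42·15 = 630 ≡ 20, then 20·56 = 1120 ≡ 22. So 56^13 ≡ 22 (mod 61).
Hence T⁻¹(56) = 22.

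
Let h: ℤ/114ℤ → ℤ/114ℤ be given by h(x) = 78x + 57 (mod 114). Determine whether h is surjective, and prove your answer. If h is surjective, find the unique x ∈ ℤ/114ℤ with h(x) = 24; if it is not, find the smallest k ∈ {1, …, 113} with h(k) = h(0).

19

Since gcd(78, 114) = 6, we have 78x ≡ 0 (mod 6) for all x, so h(x) ≡ 3 (mod 6).
But 0 ≢ 3 (mod 6), so 0 ∈ ℤ/114ℤ has no preimage. Hence h is not surjective.
Since h is not surjective, we find the least positive k with h(k) = h(0): this means 78k ≡ 0 (mod 114), i.e. 114 ∣ 78k. Since gcd(78, 114) = 6, dividing through by 6 this holds exactly when 19 ∣ 13k, and as gcd(13, 19) = 1, exactly when 19 ∣ k.
The smallest positive such k is 19.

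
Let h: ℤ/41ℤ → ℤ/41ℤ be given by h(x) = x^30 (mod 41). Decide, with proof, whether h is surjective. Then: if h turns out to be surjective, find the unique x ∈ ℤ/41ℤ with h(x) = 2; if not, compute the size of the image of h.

5

h(1) = 1^30 = 1.
h(4): Repeated squaring mod 41: 4^1 ≡ 4, 4^2 ≡ 4² = 16, 4^4 ≡ 16² = 256 ≡ 10, 4^8 ≡ 10² = 100 ≡ 18, 4^16 ≡ 18² = 324 ≡ 37. Since 30 = 16 + 8 + 4 + 2, 4^30 ≡ 37·18·10·16: 37·18 = 666 ≡ 10, then 10·10 = 100 ≡ 18, then 18·16 = 288 ≡ 1. So 4^30 ≡ 1 (mod 41).
So h(1) = h(4) = 1 while 1 ≠ 4, therefore h is not injective.
A non-injective map from the 41-element set ℤ/41ℤ to itself takes at most 40 distinct values, so it cannot be surjective. Hence h is not surjective.
Since h is not surjective, we determine |image(h)|. Computing x^30 mod 41 for each x (by repeated squaring, reducing mod 41 at every step), the values h(0), h(1), …, h(40) are: 0, 1, 40, 32, 1, 40, 9, 32, 40, 40, 1, 32, 32, 32, 9, 9, 1, 9, 1, 9, 40, 40, 9, 1, 9, 1, 9, 9, 32, 32, 32, 1, 40, 40, 32, 9, 40, 1, 32, 40, 1.
The distinct values are {0, 1, 9, 32, 40}; there are 5 of them.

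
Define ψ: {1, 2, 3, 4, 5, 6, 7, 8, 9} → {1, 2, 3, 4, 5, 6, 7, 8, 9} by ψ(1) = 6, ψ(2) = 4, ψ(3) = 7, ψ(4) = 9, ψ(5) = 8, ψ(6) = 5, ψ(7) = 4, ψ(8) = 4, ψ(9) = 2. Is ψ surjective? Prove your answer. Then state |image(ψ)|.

7

No element maps to 1, so ψ is not surjective.
The image of ψ is {2, 4, 5, 6, 7, 8, 9}, which has 7 elements.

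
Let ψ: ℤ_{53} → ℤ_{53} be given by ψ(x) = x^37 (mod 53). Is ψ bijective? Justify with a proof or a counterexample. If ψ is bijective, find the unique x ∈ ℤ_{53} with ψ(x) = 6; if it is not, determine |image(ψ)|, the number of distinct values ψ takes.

37

Since 53 is prime, the nonzero elements of ℤ_{53} form a cyclic group of order 52.
As gcd(37, 52) = 1, raising to the 37th power is a bijection on this group: if s^37 ≡ t^37 then (st^{−1})^37 = 1, and the only element of order dividing gcd(37, 52) = 1 is 1, so s = t.
With ψ(0) = 0 this makes ψ injective on all of ℤ_{53}, hence bijective (finite equal-size domain and codomain). In particular ψ is bijective.
Since ψ is bijective, we find the preimage of 6. The inverse of x ↦ x^37 on (ℤ_{53})^× is x ↦ x^45, because 37·45 = 1665 = 32·52 + 1 ≡ 1 (mod 52) and x^{52} = 1 for x ≠ 0 (Fermat). So ψ⁻¹(6) = 6^45 mod 53.
Repeated squaring mod 53: 6^1 ≡ 6, 6^2 ≡ 6² = 36, 6^4 ≡ 36² = 1296 ≡ 24, 6^8 ≡ 24² = 576 ≡ 46, 6^16 ≡ 46² = 2116 ≡ 49, 6^32 ≡ 49² = 2401 ≡ 16. Since 45 = 32 + 8 + 4 + 1, 6^45 ≡ 16·46·24·6: 16·46 = 736 ≡ 47, then 47·24 = 1128 ≡ 15, then 15·6 = 90 ≡ 37. So 6^45 ≡ 37 (mod 53).
Hence ψ⁻¹(6) = 37.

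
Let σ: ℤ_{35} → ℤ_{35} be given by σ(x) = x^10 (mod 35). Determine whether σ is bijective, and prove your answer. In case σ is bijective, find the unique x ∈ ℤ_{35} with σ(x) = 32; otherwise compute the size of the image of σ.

12

σ(1) = 1^10 = 1.
σ(6): Repeated squaring mod 35: 6^1 ≡ 6, 6^2 ≡ 6² = 36 ≡ 1, 6^4 ≡ 1² = 1, 6^8 ≡ 1² = 1. Since 10 = 8 + 2, 6^10 ≡ 1·1: 1·1 = 1. So 6^10 ≡ 1 (mod 35).
So σ(1) = σ(6) = 1 while 1 ≠ 6, so σ is not injective, hence not bijective.
Since σ is not bijective, we determine |image(σ)|. Computing x^10 mod 35 for each x (by repeated squaring, reducing mod 35 at every step), the values σ(0), σ(1), …, σ(34) are: 0, 1, 9, 4, 11, 30, 1, 14, 29, 16, 25, 11, 9, 29, 21, 15, 16, 4, 4, 16, 15, 21, 29, 9, 11, 25, 16, 29, 14, 1, 30, 11, 4, 9, 1.
The distinct values are {0, 1, 4, 9, 11, 14, 15, 16, 21, 25, 29, 30}; there are 12 of them.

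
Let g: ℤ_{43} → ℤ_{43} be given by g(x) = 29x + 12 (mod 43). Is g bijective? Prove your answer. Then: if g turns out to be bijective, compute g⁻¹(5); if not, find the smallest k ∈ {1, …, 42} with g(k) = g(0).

Recall that g is injective when g(s) = g(t) forces s = t.
If g(s) = g(t), then 29s ≡ 29t (mod 43). Because gcd(29, 43) = 1, we may cancel 29 to get s ≡ t (mod 43).
We now compute 29⁻¹ mod 43 explicitly. Euclid's algorithm: 43 = 1·29 + 14, 29 = 2·14 + 1; back-substituting gives 1 = 3·29 − 2·43, so 29⁻¹ ≡ 3 (mod 43).
For any y ∈ ℤ_{43}, x = 3(y − 12) mod 43 satisfies g(x) = 29·3(y − 12) + 12 ≡ y (since 29·3 ≡ 1 mod 43). So every y has a preimage.
Thus g is bijective.
Since g is bijective, we find g⁻¹(5): we need 29x ≡ 5 − 12 ≡ 36 (mod 43). Using 29⁻¹ = 3: x ≡ 3·36 = 108 = 2·43 + 22, so x = 22.
Check: g(22) = 29·22 + 12 = 650 = 15·43 + 5 ≡ 5 (mod 43).

22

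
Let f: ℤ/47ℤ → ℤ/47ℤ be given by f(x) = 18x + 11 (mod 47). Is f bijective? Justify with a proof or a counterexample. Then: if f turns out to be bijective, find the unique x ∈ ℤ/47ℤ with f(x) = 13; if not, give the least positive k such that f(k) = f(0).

21

Suppose f(x_1) = f(x_2) in ℤ/47ℤ. Then 18x_1 + 11 ≡ 18x_2 + 11 (mod 47), thus 18(x_1 − x_2) ≡ 0 (mod 47).
Since gcd(18, 47) = 1, 18 is invertible modulo 47, therefore x_1 − x_2 ≡ 0 (mod 47), i.e. x_1 = x_2.
We now compute 18⁻¹ mod 47 explicitly. Euclid's algorithm: 47 = 2·18 + 11, 18 = 1·11 + 7, 11 = 1·7 + 4, 7 = 1·4 + 3, 4 = 1·3 + 1; back-substituting gives 1 = 34·18 − 13·47, so 18⁻¹ ≡ 34 (mod 47).
Then y ↦ 34(y − 11) is a two-sided inverse to f, so every y ∈ ℤ/47ℤ has a preimage.
So f is bijective.
Since f is bijective, we find f⁻¹(13): we need 18x ≡ 13 − 11 ≡ 2 (mod 47). Using 18⁻¹ = 34: x ≡ 34·2 = 68 = 1·47 + 21, so x = 21.
Check: f(21) = 18·21 + 11 = 389 = 8·47 + 13 ≡ 13 (mod 47).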